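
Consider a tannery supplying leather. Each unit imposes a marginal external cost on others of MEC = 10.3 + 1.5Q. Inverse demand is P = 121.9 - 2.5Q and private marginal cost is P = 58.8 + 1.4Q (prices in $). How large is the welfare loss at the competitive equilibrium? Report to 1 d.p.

DWL = $110.7

Market equilibrium (private): 58.8 + 1.4Q = 121.9 - 2.5Q → Q_m = 16.1795.
Social marginal cost = private MC + MEC = 69.1 + 2.9Q.
Set SMC = demand: 69.1 + 2.9Q = 121.9 - 2.5Q → Q* = 9.7778.
The welfare-loss triangle has base |Q_m − Q*| and height MEC(Q_m) (the vertical gap between SMC and demand is zero at Q* and MEC at Q_m).
DWL = ½ × 6.4017 × 34.5692 = 110.6508.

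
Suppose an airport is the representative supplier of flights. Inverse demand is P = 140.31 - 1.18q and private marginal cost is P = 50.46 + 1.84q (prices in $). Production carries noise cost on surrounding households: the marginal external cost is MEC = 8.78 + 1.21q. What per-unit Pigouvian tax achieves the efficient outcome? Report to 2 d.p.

tax = $31.97 per unit

Social marginal cost = private MC + MEC = 59.24 + 3.05q.
Set SMC = demand: 59.24 + 3.05q = 140.31 - 1.18q → q* = 19.1655.
The Pigouvian tax equals MEC at q*: 8.78 + 1.21×19.1655 = 31.9703.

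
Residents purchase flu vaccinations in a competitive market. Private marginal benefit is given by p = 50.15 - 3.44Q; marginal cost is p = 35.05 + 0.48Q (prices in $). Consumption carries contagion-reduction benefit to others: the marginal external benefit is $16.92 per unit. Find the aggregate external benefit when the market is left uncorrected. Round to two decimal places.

Market equilibrium (private): 35.05 + 0.48Q = 50.15 - 3.44Q → Q_m = 3.8520.
Total external benefit = MEB × Q_m = 16.92 × 3.8520 = 65.1758.

$65.18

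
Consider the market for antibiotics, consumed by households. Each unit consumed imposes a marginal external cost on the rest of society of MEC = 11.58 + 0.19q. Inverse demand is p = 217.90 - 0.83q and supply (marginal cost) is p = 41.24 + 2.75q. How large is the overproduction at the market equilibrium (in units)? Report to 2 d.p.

Market equilibrium (private): 41.24 + 2.75q = 217.90 - 0.83q → q_m = 49.3464.
Social marginal benefit = demand − MEC = 206.32 - 1.02q.
Set SMB = MC: 206.32 - 1.02q = 41.24 + 2.75q → q* = 43.7878.
Gap = |49.3464 − 43.7878| = 5.5586.

5.56 units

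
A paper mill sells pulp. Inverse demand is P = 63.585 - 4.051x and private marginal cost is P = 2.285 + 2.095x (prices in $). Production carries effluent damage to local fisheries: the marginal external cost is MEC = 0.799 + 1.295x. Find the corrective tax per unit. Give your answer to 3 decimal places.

Social marginal cost = private MC + MEC = 3.084 + 3.390x.
Set SMC = demand: 3.084 + 3.390x = 63.585 - 4.051x → x* = 8.1308.
The Pigouvian tax equals MEC at x*: 0.799 + 1.295×8.1308 = 11.3284.

tax = $11.328 per unit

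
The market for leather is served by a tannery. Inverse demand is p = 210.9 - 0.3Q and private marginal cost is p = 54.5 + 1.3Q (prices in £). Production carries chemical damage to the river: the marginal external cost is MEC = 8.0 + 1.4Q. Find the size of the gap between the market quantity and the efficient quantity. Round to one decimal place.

48.3 units

Market equilibrium (private): 54.5 + 1.3Q = 210.9 - 0.3Q → Q_m = 97.7500.
Social marginal cost = private MC + MEC = 62.5 + 2.7Q.
Set SMC = demand: 62.5 + 2.7Q = 210.9 - 0.3Q → Q* = 49.4667.
Gap = |97.7500 − 49.4667| = 48.2833.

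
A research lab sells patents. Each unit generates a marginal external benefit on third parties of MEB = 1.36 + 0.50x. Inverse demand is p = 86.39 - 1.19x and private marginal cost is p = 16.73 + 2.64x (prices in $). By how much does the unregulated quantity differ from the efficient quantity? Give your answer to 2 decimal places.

3.14 units

Market equilibrium (private): 16.73 + 2.64x = 86.39 - 1.19x → x_m = 18.1880.
Social marginal cost = private MC − MEB = 15.37 + 2.14x.
Set SMC = demand: 15.37 + 2.14x = 86.39 - 1.19x → x* = 21.3273.
Gap = |18.1880 − 21.3273| = 3.1393.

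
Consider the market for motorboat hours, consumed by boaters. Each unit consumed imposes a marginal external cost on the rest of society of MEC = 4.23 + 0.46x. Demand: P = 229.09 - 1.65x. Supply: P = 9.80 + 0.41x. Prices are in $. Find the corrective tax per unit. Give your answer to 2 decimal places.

tax = $43.49 per unit

Social marginal benefit = demand − MEC = 224.86 - 2.11x.
Set SMB = MC: 224.86 - 2.11x = 9.80 + 0.41x → x* = 85.3413.
The Pigouvian tax equals MEC at x*: 4.23 + 0.46×85.3413 = 43.4870.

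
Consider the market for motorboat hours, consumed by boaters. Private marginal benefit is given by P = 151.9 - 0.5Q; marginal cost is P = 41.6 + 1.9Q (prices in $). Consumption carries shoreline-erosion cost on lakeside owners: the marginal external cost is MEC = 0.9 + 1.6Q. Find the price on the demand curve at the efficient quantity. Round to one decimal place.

P = $138.2

Social marginal benefit = demand − MEC = 151.0 - 2.1Q.
Set SMB = MC: 151.0 - 2.1Q = 41.6 + 1.9Q → Q* = 27.3500.
Consumer price on the demand curve at Q*: 151.9 − 0.5×27.3500 = 138.2250.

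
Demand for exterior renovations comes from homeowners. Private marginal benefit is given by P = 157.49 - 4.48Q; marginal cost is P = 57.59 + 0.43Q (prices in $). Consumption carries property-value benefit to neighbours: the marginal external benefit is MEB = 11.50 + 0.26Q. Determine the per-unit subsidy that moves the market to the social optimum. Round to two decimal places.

subsidy = $17.73 per unit

Social marginal benefit = demand + MEB = 168.99 - 4.22Q.
Set SMB = MC: 168.99 - 4.22Q = 57.59 + 0.43Q → Q* = 23.9570.
The Pigouvian subsidy equals MEB at Q*: 11.50 + 0.26×23.9570 = 17.7288.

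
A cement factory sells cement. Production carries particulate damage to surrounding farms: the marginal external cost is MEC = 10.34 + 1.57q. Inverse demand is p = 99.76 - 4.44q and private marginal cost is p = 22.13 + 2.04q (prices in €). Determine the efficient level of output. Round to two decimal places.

q* = 8.36

Social marginal cost = private MC + MEC = 32.47 + 3.61q.
Set SMC = demand: 32.47 + 3.61q = 99.76 - 4.44q → q* = 8.3590.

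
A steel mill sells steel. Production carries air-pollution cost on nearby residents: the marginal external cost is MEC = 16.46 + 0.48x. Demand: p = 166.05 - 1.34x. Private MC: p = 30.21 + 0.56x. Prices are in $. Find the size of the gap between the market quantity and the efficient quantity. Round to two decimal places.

21.34 units

Market equilibrium (private): 30.21 + 0.56x = 166.05 - 1.34x → x_m = 71.4947.
Social marginal cost = private MC + MEC = 46.67 + 1.04x.
Set SMC = demand: 46.67 + 1.04x = 166.05 - 1.34x → x* = 50.1597.
Gap = |71.4947 − 50.1597| = 21.3350.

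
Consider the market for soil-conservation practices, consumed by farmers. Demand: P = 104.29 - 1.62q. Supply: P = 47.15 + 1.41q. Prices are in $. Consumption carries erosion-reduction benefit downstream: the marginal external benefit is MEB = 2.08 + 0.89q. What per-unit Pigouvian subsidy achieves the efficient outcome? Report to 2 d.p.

Social marginal benefit = demand + MEB = 106.37 - 0.73q.
Set SMB = MC: 106.37 - 0.73q = 47.15 + 1.41q → q* = 27.6729.
The Pigouvian subsidy equals MEB at q*: 2.08 + 0.89×27.6729 = 26.7089.

subsidy = $26.71 per unit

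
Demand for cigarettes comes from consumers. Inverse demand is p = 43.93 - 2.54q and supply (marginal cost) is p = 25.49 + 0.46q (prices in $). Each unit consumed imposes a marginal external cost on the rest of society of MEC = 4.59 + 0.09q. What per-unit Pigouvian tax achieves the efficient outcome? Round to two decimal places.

Social marginal benefit = demand − MEC = 39.34 - 2.63q.
Set SMB = MC: 39.34 - 2.63q = 25.49 + 0.46q → q* = 4.4822.
The Pigouvian tax equals MEC at q*: 4.59 + 0.09×4.4822 = 4.9934.

tax = $4.99 per unit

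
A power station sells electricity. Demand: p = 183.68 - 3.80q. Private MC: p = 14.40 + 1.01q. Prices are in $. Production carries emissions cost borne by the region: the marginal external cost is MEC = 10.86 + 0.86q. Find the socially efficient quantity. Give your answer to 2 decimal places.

q* = 27.94

Social marginal cost = private MC + MEC = 25.26 + 1.87q.
Set SMC = demand: 25.26 + 1.87q = 183.68 - 3.80q → q* = 27.9400.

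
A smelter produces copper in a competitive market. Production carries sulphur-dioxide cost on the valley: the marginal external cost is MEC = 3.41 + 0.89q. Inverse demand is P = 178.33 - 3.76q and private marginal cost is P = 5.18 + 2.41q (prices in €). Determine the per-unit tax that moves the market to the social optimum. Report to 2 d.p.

Social marginal cost = private MC + MEC = 8.59 + 3.30q.
Set SMC = demand: 8.59 + 3.30q = 178.33 - 3.76q → q* = 24.0425.
The Pigouvian tax equals MEC at q*: 3.41 + 0.89×24.0425 = 24.8078.

tax = €24.81 per unit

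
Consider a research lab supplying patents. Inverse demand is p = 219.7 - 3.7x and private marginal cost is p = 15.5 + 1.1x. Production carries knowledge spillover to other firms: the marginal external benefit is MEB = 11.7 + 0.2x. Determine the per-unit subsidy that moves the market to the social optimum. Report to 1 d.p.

Social marginal cost = private MC − MEB = 3.8 + 0.9x.
Set SMC = demand: 3.8 + 0.9x = 219.7 - 3.7x → x* = 46.9348.
The Pigouvian subsidy equals MEB at x*: 11.7 + 0.2×46.9348 = 21.0870.

subsidy = 21.1 per unit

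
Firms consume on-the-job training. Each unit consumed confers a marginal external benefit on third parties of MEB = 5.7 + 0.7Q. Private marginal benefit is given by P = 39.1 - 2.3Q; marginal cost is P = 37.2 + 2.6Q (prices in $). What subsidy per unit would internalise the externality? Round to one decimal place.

subsidy = $7.0 per unit

Social marginal benefit = demand + MEB = 44.8 - 1.6Q.
Set SMB = MC: 44.8 - 1.6Q = 37.2 + 2.6Q → Q* = 1.8095.
The Pigouvian subsidy equals MEB at Q*: 5.7 + 0.7×1.8095 = 6.9667.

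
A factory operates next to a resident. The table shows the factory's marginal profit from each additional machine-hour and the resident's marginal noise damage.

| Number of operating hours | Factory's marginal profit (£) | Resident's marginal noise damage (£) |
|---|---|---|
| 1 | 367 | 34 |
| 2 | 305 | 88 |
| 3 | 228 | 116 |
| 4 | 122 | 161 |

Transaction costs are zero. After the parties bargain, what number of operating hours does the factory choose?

Bargaining reaches the level where marginal profit last exceeds marginal noise damage.
That holds through level 3 (228 ≥ 116) but not at 4 (122 < 161).

3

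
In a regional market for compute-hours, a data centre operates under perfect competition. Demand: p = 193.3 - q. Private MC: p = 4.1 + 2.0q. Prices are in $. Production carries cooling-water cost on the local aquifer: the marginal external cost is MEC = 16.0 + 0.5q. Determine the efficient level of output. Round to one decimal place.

q* = 49.5

Social marginal cost = private MC + MEC = 20.1 + 2.5q.
Set SMC = demand: 20.1 + 2.5q = 193.3 - q → q* = 49.4857.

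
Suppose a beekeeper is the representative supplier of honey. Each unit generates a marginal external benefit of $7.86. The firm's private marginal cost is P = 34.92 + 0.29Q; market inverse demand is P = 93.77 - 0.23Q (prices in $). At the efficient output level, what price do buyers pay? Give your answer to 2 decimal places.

P = $64.26

Social marginal cost = private MC − MEB = 27.06 + 0.29Q.
Set SMC = demand: 27.06 + 0.29Q = 93.77 - 0.23Q → Q* = 128.2885.
Consumer price on the demand curve at Q*: 93.77 − 0.23×128.2885 = 64.2636.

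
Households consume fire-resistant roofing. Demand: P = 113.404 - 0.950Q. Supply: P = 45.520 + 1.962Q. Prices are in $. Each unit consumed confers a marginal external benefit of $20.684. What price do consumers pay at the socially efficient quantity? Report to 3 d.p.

Social marginal benefit = demand + MEB = 134.088 - 0.950Q.
Set SMB = MC: 134.088 - 0.950Q = 45.520 + 1.962Q → Q* = 30.4148.
Consumer price on the demand curve at Q*: 113.404 − 0.950×30.4148 = 84.5099.

P = $84.510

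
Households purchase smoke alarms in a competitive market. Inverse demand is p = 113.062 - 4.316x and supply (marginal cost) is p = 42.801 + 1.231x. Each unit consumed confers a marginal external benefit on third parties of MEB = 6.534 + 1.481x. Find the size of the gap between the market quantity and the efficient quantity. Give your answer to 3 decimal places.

Market equilibrium (private): 42.801 + 1.231x = 113.062 - 4.316x → x_m = 12.6665.
Social marginal benefit = demand + MEB = 119.596 - 2.835x.
Set SMB = MC: 119.596 - 2.835x = 42.801 + 1.231x → x* = 18.8871.
Gap = |12.6665 − 18.8871| = 6.2206.

6.221 units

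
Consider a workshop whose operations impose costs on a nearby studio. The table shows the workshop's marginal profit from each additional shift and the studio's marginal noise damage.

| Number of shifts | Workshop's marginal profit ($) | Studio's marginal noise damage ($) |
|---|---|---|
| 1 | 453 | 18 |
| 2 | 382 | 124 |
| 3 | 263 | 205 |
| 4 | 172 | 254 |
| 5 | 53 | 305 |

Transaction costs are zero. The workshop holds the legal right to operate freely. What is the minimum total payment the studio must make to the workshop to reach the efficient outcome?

Left alone the workshop would choose level 5 (marginal profit stays positive).
Efficient level: k* = 3 (marginal profit ≥ marginal noise damage through 3).
The studio must at least cover the workshop's forgone profit from cutting 5→3: 172 + 53 = 225.

$225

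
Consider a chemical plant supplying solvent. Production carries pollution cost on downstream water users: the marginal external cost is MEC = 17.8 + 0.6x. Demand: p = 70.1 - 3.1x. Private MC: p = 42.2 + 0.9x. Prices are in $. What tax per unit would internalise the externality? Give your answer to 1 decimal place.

tax = $19.1 per unit

Social marginal cost = private MC + MEC = 60.0 + 1.5x.
Set SMC = demand: 60.0 + 1.5x = 70.1 - 3.1x → x* = 2.1957.
The Pigouvian tax equals MEC at x*: 17.8 + 0.6×2.1957 = 19.1174.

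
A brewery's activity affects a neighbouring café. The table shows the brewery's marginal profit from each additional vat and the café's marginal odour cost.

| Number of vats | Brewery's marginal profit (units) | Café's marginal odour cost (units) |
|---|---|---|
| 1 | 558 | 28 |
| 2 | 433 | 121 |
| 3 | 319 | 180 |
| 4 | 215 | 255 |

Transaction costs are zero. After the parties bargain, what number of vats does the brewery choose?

Bargaining reaches the level where marginal profit last exceeds marginal odour cost.
That holds through level 3 (319 ≥ 180) but not at 4 (215 < 255).

3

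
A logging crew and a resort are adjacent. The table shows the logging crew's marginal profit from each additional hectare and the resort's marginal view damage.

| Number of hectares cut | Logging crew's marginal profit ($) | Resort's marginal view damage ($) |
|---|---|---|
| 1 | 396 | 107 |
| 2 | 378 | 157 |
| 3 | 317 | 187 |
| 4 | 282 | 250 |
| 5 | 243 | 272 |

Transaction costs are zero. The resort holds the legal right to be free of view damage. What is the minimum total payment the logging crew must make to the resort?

Efficient level: marginal profit ≥ marginal view damage through level 4, so k* = 4.
With the resort holding the right, the logging crew must at least compensate total damage at k*: 107 + 157 + 187 + 250 = 701.

$701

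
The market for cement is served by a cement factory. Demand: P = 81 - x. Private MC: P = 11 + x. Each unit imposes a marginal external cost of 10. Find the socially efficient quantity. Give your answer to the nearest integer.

x* = 30

Social marginal cost = private MC + MEC = 21 + x.
Set SMC = demand: 21 + x = 81 - x → x* = 30.0000.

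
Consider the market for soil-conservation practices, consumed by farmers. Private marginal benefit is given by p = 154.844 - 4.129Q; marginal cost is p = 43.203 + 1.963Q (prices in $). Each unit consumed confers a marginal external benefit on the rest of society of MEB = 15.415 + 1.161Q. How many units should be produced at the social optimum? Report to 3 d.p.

Social marginal benefit = demand + MEB = 170.259 - 2.968Q.
Set SMB = MC: 170.259 - 2.968Q = 43.203 + 1.963Q → Q* = 25.7668.

Q* = 25.767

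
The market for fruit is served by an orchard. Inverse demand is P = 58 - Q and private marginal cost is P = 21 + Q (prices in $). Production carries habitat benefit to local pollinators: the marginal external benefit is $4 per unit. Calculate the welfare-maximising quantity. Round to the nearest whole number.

Q* = 21

Social marginal cost = private MC − MEB = 17 + Q.
Set SMC = demand: 17 + Q = 58 - Q → Q* = 20.5000.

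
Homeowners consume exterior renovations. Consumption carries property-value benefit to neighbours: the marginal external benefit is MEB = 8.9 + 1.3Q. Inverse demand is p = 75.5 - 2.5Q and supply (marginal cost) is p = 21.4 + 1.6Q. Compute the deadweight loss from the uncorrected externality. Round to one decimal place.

DWL = 121.2

Market equilibrium (private): 21.4 + 1.6Q = 75.5 - 2.5Q → Q_m = 13.1951.
Social marginal benefit = demand + MEB = 84.4 - 1.2Q.
Set SMB = MC: 84.4 - 1.2Q = 21.4 + 1.6Q → Q* = 22.5000.
The loss is the area between SMB and MC from Q* to Q_m; with linear curves that's a triangle of height MEB(Q_m).
DWL = ½ × 9.3049 × 26.0537 = 121.2135.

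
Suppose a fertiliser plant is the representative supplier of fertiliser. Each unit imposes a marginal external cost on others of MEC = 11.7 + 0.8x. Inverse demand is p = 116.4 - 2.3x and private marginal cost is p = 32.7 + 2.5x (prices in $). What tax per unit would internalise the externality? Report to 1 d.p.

Social marginal cost = private MC + MEC = 44.4 + 3.3x.
Set SMC = demand: 44.4 + 3.3x = 116.4 - 2.3x → x* = 12.8571.
The Pigouvian tax equals MEC at x*: 11.7 + 0.8×12.8571 = 21.9857.

tax = $22.0 per unit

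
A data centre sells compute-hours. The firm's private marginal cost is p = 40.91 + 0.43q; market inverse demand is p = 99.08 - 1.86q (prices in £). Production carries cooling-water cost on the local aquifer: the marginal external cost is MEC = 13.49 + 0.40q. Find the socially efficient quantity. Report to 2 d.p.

q* = 16.61

Social marginal cost = private MC + MEC = 54.40 + 0.83q.
Set SMC = demand: 54.40 + 0.83q = 99.08 - 1.86q → q* = 16.6097.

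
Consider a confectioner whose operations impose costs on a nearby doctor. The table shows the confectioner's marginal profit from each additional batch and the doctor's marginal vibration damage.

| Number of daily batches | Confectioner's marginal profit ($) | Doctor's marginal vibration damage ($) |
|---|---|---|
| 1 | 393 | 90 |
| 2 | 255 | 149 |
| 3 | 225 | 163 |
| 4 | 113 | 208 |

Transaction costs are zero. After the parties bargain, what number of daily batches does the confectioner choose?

Bargaining reaches the level where marginal profit last exceeds marginal vibration damage.
That holds through level 3 (225 ≥ 163) but not at 4 (113 < 208).

3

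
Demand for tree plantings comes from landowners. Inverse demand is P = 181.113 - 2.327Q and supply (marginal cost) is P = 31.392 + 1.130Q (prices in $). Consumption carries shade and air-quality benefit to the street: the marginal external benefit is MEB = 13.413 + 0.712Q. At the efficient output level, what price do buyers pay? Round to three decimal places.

P = $42.821

Social marginal benefit = demand + MEB = 194.526 - 1.615Q.
Set SMB = MC: 194.526 - 1.615Q = 31.392 + 1.130Q → Q* = 59.4295.
Consumer price on the demand curve at Q*: 181.113 − 2.327×59.4295 = 42.8206.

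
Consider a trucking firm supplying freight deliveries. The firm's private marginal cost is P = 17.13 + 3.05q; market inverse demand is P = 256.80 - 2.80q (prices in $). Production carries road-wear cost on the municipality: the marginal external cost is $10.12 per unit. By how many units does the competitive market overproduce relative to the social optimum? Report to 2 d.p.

Market equilibrium (private): 17.13 + 3.05q = 256.80 - 2.80q → q_m = 40.9692.
Social marginal cost = private MC + MEC = 27.25 + 3.05q.
Set SMC = demand: 27.25 + 3.05q = 256.80 - 2.80q → q* = 39.2393.
Gap = |40.9692 − 39.2393| = 1.7299.

1.73 units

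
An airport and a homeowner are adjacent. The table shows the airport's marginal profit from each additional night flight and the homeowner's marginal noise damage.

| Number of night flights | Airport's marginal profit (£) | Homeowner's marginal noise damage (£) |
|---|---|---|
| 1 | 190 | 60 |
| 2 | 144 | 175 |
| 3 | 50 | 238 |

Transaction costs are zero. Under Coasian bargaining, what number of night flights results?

1

Bargaining reaches the level where marginal profit last exceeds marginal noise damage.
That holds through level 1 (190 ≥ 60) but not at 2 (144 < 175).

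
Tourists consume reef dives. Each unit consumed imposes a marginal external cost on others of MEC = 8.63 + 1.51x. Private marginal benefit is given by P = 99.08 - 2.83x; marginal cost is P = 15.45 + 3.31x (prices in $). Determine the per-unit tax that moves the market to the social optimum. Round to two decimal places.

Social marginal benefit = demand − MEC = 90.45 - 4.34x.
Set SMB = MC: 90.45 - 4.34x = 15.45 + 3.31x → x* = 9.8039.
The Pigouvian tax equals MEC at x*: 8.63 + 1.51×9.8039 = 23.4339.

tax = $23.43 per unit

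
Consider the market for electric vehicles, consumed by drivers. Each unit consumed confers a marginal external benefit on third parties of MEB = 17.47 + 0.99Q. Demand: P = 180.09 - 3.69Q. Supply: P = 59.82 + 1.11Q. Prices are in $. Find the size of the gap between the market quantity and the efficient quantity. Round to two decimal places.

Market equilibrium (private): 59.82 + 1.11Q = 180.09 - 3.69Q → Q_m = 25.0563.
Social marginal benefit = demand + MEB = 197.56 - 2.70Q.
Set SMB = MC: 197.56 - 2.70Q = 59.82 + 1.11Q → Q* = 36.1522.
Gap = |25.0563 − 36.1522| = 11.0959.

11.10 units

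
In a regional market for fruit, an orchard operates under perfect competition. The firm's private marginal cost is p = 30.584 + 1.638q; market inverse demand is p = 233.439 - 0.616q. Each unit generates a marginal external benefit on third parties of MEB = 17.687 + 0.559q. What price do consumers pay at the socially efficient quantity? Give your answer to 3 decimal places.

P = 153.289

Social marginal cost = private MC − MEB = 12.897 + 1.079q.
Set SMC = demand: 12.897 + 1.079q = 233.439 - 0.616q → q* = 130.1133.
Consumer price on the demand curve at q*: 233.439 − 0.616×130.1133 = 153.2892.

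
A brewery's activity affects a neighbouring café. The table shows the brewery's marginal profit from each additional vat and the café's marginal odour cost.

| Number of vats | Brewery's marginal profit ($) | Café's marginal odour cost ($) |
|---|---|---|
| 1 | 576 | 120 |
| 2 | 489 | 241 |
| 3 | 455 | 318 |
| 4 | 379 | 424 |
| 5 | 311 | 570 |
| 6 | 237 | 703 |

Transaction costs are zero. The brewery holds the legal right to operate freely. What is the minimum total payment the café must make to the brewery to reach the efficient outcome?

$927

Left alone the brewery would choose level 6 (marginal profit stays positive).
Efficient level: k* = 3 (marginal profit ≥ marginal odour cost through 3).
The café must at least cover the brewery's forgone profit from cutting 6→3: 379 + 311 + 237 = 927.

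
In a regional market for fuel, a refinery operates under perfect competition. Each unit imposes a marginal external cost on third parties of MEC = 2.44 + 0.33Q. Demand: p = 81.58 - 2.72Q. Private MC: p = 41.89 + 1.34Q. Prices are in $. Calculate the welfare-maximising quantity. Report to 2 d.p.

Social marginal cost = private MC + MEC = 44.33 + 1.67Q.
Set SMC = demand: 44.33 + 1.67Q = 81.58 - 2.72Q → Q* = 8.4852.

Q* = 8.49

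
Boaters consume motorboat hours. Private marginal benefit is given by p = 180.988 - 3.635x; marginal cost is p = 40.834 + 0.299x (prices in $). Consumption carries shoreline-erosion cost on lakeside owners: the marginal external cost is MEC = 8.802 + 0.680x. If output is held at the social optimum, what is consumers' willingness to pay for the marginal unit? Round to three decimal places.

Social marginal benefit = demand − MEC = 172.186 - 4.315x.
Set SMB = MC: 172.186 - 4.315x = 40.834 + 0.299x → x* = 28.4681.
Consumer price on the demand curve at x*: 180.988 − 3.635×28.4681 = 77.5065.

P = $77.506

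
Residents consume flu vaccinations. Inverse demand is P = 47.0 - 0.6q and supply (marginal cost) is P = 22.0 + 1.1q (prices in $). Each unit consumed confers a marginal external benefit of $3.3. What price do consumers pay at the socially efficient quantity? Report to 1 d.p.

P = $37.0

Social marginal benefit = demand + MEB = 50.3 - 0.6q.
Set SMB = MC: 50.3 - 0.6q = 22.0 + 1.1q → q* = 16.6471.
Consumer price on the demand curve at q*: 47.0 − 0.6×16.6471 = 37.0117.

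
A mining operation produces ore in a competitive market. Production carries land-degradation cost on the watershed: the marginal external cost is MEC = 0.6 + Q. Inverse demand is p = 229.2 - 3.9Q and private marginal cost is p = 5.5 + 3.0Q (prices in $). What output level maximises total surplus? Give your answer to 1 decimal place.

Social marginal cost = private MC + MEC = 6.1 + 4.0Q.
Set SMC = demand: 6.1 + 4.0Q = 229.2 - 3.9Q → Q* = 28.2405.

Q* = 28.2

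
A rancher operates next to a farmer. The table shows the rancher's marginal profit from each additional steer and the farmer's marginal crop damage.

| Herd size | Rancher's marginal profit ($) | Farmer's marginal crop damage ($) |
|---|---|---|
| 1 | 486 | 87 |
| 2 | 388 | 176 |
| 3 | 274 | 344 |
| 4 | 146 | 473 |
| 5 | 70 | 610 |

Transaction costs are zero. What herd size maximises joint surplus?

Bargaining reaches the level where marginal profit last exceeds marginal crop damage.
That holds through level 2 (388 ≥ 176) but not at 3 (274 < 344).

2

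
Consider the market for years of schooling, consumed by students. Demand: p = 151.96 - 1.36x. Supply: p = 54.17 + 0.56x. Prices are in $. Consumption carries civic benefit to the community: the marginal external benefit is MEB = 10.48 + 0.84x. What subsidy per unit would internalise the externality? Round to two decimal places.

subsidy = $94.69 per unit

Social marginal benefit = demand + MEB = 162.44 - 0.52x.
Set SMB = MC: 162.44 - 0.52x = 54.17 + 0.56x → x* = 100.2500.
The Pigouvian subsidy equals MEB at x*: 10.48 + 0.84×100.2500 = 94.6900.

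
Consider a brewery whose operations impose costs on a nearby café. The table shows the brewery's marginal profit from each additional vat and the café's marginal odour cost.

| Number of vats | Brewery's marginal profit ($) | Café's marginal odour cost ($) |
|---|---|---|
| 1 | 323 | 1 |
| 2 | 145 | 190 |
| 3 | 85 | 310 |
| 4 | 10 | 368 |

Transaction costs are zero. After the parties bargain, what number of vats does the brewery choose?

1

Bargaining reaches the level where marginal profit last exceeds marginal odour cost.
That holds through level 1 (323 ≥ 1) but not at 2 (145 < 190).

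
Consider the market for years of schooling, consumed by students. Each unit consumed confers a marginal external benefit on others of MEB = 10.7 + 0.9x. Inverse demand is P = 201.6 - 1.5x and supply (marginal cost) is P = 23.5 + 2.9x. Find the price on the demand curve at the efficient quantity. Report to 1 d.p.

P = 120.7

Social marginal benefit = demand + MEB = 212.3 - 0.6x.
Set SMB = MC: 212.3 - 0.6x = 23.5 + 2.9x → x* = 53.9429.
Consumer price on the demand curve at x*: 201.6 − 1.5×53.9429 = 120.6857.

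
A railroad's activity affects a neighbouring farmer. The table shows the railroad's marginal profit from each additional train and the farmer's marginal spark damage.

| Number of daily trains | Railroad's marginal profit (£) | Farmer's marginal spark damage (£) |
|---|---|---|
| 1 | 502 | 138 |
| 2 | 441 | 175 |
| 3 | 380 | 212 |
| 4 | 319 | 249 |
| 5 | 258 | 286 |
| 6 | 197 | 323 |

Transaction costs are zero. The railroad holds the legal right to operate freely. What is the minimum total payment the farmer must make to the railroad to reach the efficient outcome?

Left alone the railroad would choose level 6 (marginal profit stays positive).
Efficient level: k* = 4 (marginal profit ≥ marginal spark damage through 4).
The farmer must at least cover the railroad's forgone profit from cutting 6→4: 258 + 197 = 455.

£455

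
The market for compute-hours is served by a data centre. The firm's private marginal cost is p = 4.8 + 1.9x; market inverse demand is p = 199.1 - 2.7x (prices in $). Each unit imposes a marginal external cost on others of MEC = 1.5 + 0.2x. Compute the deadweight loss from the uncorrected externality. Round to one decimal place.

Market equilibrium (private): 4.8 + 1.9x = 199.1 - 2.7x → x_m = 42.2391.
Social marginal cost = private MC + MEC = 6.3 + 2.1x.
Set SMC = demand: 6.3 + 2.1x = 199.1 - 2.7x → x* = 40.1667.
The welfare-loss triangle has base |x_m − x*| and height MEC(x_m) (the vertical gap between SMC and demand is zero at x* and MEC at x_m).
DWL = ½ × 2.0724 × 9.9478 = 10.3079.

DWL = $10.3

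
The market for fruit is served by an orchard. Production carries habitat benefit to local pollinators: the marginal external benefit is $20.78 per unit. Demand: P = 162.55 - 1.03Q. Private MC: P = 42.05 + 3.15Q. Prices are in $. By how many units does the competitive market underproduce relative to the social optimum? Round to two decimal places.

4.97 units

Market equilibrium (private): 42.05 + 3.15Q = 162.55 - 1.03Q → Q_m = 28.8278.
Social marginal cost = private MC − MEB = 21.27 + 3.15Q.
Set SMC = demand: 21.27 + 3.15Q = 162.55 - 1.03Q → Q* = 33.7990.
Gap = |28.8278 − 33.7990| = 4.9712.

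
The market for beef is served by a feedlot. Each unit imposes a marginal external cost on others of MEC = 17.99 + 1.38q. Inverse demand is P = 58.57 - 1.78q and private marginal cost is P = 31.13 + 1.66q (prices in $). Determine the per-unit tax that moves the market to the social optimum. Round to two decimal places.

tax = $20.70 per unit

Social marginal cost = private MC + MEC = 49.12 + 3.04q.
Set SMC = demand: 49.12 + 3.04q = 58.57 - 1.78q → q* = 1.9606.
The Pigouvian tax equals MEC at q*: 17.99 + 1.38×1.9606 = 20.6956.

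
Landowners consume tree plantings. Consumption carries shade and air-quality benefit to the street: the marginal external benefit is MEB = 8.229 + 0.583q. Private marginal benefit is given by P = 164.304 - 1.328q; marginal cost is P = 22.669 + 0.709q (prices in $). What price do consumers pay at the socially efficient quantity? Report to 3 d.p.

Social marginal benefit = demand + MEB = 172.533 - 0.745q.
Set SMB = MC: 172.533 - 0.745q = 22.669 + 0.709q → q* = 103.0702.
Consumer price on the demand curve at q*: 164.304 − 1.328×103.0702 = 27.4268.

P = $27.427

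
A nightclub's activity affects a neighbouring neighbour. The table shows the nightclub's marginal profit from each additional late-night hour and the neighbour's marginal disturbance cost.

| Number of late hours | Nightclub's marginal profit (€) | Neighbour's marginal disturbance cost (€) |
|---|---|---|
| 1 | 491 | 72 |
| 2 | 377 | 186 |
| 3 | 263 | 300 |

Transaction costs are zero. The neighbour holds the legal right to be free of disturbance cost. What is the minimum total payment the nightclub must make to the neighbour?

€258

Efficient level: marginal profit ≥ marginal disturbance cost through level 2, so k* = 2.
With the neighbour holding the right, the nightclub must at least compensate total damage at k*: 72 + 186 = 258.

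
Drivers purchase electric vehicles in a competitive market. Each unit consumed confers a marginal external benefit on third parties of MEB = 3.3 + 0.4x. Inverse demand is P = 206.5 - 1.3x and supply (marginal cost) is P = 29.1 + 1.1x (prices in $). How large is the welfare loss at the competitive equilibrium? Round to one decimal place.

DWL = $270.1

Market equilibrium (private): 29.1 + 1.1x = 206.5 - 1.3x → x_m = 73.9167.
Social marginal benefit = demand + MEB = 209.8 - 0.9x.
Set SMB = MC: 209.8 - 0.9x = 29.1 + 1.1x → x* = 90.3500.
The welfare-loss triangle has base |x_m − x*| and height MEB(x_m) (the vertical gap between SMB and MC is zero at x* and MEB at x_m).
DWL = ½ × 16.4333 × 32.8667 = 270.0542.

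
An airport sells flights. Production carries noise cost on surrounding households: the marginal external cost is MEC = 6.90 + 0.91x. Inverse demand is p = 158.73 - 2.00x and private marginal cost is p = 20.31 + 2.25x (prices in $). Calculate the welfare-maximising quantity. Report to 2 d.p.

Social marginal cost = private MC + MEC = 27.21 + 3.16x.
Set SMC = demand: 27.21 + 3.16x = 158.73 - 2.00x → x* = 25.4884.

x* = 25.49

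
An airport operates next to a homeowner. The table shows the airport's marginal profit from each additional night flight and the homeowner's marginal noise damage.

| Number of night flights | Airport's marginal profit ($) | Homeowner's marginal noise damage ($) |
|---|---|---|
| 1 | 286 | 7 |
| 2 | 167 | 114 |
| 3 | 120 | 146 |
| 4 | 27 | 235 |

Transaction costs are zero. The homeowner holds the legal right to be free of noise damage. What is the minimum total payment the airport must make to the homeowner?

$121

Efficient level: marginal profit ≥ marginal noise damage through level 2, so k* = 2.
With the homeowner holding the right, the airport must at least compensate total damage at k*: 7 + 114 = 121.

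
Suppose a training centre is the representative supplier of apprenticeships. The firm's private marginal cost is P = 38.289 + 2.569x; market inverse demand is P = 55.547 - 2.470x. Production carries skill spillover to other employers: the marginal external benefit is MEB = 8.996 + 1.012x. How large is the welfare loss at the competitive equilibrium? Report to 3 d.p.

Market equilibrium (private): 38.289 + 2.569x = 55.547 - 2.470x → x_m = 3.4249.
Social marginal cost = private MC − MEB = 29.293 + 1.557x.
Set SMC = demand: 29.293 + 1.557x = 55.547 - 2.470x → x* = 6.5195.
The welfare-loss triangle has base |x_m − x*| and height MEB(x_m) (the vertical gap between SMC and demand is zero at x* and MEB at x_m).
DWL = ½ × 3.0946 × 12.4620 = 19.2825.

DWL = 19.282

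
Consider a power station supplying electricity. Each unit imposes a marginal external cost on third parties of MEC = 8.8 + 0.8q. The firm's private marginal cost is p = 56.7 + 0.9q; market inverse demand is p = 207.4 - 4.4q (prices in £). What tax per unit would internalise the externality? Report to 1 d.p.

tax = £27.4 per unit

Social marginal cost = private MC + MEC = 65.5 + 1.7q.
Set SMC = demand: 65.5 + 1.7q = 207.4 - 4.4q → q* = 23.2623.
The Pigouvian tax equals MEC at q*: 8.8 + 0.8×23.2623 = 27.4098.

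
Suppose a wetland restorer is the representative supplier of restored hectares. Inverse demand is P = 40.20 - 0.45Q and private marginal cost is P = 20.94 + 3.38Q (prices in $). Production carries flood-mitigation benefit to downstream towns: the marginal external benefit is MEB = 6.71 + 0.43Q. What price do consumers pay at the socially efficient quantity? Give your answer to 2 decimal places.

Social marginal cost = private MC − MEB = 14.23 + 2.95Q.
Set SMC = demand: 14.23 + 2.95Q = 40.20 - 0.45Q → Q* = 7.6382.
Consumer price on the demand curve at Q*: 40.20 − 0.45×7.6382 = 36.7628.

P = $36.76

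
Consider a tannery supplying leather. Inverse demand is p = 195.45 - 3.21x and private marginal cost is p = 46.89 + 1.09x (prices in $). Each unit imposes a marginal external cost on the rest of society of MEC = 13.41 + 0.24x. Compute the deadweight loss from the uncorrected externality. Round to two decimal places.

DWL = $51.87

Market equilibrium (private): 46.89 + 1.09x = 195.45 - 3.21x → x_m = 34.5488.
Social marginal cost = private MC + MEC = 60.30 + 1.33x.
Set SMC = demand: 60.30 + 1.33x = 195.45 - 3.21x → x* = 29.7687.
The welfare-loss triangle has base |x_m − x*| and height MEC(x_m) (the vertical gap between SMC and demand is zero at x* and MEC at x_m).
DWL = ½ × 4.7801 × 21.7017 = 51.8681.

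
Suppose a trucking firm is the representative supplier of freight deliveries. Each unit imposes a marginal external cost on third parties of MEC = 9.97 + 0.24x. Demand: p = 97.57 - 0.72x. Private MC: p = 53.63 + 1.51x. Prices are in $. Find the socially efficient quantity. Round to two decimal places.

x* = 13.75

Social marginal cost = private MC + MEC = 63.60 + 1.75x.
Set SMC = demand: 63.60 + 1.75x = 97.57 - 0.72x → x* = 13.7530.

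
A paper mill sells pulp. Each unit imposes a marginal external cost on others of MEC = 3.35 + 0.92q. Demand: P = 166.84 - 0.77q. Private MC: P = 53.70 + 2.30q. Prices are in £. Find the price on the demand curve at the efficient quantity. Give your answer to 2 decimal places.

P = £145.65

Social marginal cost = private MC + MEC = 57.05 + 3.22q.
Set SMC = demand: 57.05 + 3.22q = 166.84 - 0.77q → q* = 27.5163.
Consumer price on the demand curve at q*: 166.84 − 0.77×27.5163 = 145.6524.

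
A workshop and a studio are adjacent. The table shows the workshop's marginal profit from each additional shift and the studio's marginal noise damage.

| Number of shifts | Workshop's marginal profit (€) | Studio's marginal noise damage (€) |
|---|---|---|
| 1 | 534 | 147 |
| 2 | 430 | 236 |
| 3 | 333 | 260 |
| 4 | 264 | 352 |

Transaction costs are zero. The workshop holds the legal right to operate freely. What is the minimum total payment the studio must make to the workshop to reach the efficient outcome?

Left alone the workshop would choose level 4 (marginal profit stays positive).
Efficient level: k* = 3 (marginal profit ≥ marginal noise damage through 3).
The studio must at least cover the workshop's forgone profit from cutting 4→3: 264 = 264.

€264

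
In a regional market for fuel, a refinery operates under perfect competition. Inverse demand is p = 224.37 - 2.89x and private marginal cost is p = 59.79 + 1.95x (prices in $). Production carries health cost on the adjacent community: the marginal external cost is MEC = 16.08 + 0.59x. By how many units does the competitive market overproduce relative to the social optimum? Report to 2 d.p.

Market equilibrium (private): 59.79 + 1.95x = 224.37 - 2.89x → x_m = 34.0041.
Social marginal cost = private MC + MEC = 75.87 + 2.54x.
Set SMC = demand: 75.87 + 2.54x = 224.37 - 2.89x → x* = 27.3481.
Gap = |34.0041 − 27.3481| = 6.6560.

6.66 units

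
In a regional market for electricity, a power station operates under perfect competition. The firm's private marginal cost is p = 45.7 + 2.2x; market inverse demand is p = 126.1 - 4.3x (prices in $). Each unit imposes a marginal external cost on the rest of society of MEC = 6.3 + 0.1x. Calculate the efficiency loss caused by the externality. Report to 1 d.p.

DWL = $4.3

Market equilibrium (private): 45.7 + 2.2x = 126.1 - 4.3x → x_m = 12.3692.
Social marginal cost = private MC + MEC = 52.0 + 2.3x.
Set SMC = demand: 52.0 + 2.3x = 126.1 - 4.3x → x* = 11.2273.
Height of the DWL triangle at x_m is SMC(x_m) − demand(x_m) = MEC(x_m) = 7.5369.
DWL = ½ × 1.1419 × 7.5369 = 4.3032.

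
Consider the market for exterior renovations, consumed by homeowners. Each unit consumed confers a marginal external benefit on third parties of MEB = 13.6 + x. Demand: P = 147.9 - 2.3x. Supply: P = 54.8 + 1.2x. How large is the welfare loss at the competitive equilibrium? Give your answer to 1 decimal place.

DWL = 323.2

Market equilibrium (private): 54.8 + 1.2x = 147.9 - 2.3x → x_m = 26.6000.
Social marginal benefit = demand + MEB = 161.5 - 1.3x.
Set SMB = MC: 161.5 - 1.3x = 54.8 + 1.2x → x* = 42.6800.
Between x* and x_m the wedge SMB − MC runs linearly from 0 to MEB(x_m), so the loss is a triangle.
DWL = ½ × 16.0800 × 40.2000 = 323.2080.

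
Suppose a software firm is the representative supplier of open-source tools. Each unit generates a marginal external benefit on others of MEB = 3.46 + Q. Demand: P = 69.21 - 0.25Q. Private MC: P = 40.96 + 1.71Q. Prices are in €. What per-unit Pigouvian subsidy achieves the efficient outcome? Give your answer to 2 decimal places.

Social marginal cost = private MC − MEB = 37.50 + 0.71Q.
Set SMC = demand: 37.50 + 0.71Q = 69.21 - 0.25Q → Q* = 33.0313.
The Pigouvian subsidy equals MEB at Q*: 3.46 + 1.00×33.0313 = 36.4913.

subsidy = €36.49 per unit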